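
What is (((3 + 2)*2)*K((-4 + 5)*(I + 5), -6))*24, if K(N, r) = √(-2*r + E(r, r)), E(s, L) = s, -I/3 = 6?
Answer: 240*√6 ≈ 587.88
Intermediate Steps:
I = -18 (I = -3*6 = -18)
K(N, r) = √(-r) (K(N, r) = √(-2*r + r) = √(-r))
(((3 + 2)*2)*K((-4 + 5)*(I + 5), -6))*24 = (((3 + 2)*2)*√(-1*(-6)))*24 = ((5*2)*√6)*24 = (10*√6)*24 = 240*√6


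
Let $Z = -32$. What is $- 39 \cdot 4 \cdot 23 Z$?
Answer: $114816$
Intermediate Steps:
$- 39 \cdot 4 \cdot 23 Z = - 39 \cdot 4 \cdot 23 \left(-32\right) = \left(-39\right) 92 \left(-32\right) = \left(-3588\right) \left(-32\right) = 114816$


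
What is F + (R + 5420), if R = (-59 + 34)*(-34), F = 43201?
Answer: 49471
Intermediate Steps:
R = 850 (R = -25*(-34) = 850)
F + (R + 5420) = 43201 + (850 + 5420) = 43201 + 6270 = 49471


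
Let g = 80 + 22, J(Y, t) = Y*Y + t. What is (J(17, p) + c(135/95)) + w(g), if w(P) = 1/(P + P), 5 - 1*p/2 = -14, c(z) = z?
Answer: 1272979/3876 ≈ 328.43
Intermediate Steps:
p = 38 (p = 10 - 2*(-14) = 10 + 28 = 38)
J(Y, t) = t + Y² (J(Y, t) = Y² + t = t + Y²)
g = 102
w(P) = 1/(2*P)
(J(17, p) + c(135/95)) + w(g) = ((38 + 17²) + 135/95) + (½)/102 = ((38 + 289) + 135*(1/95)) + (½)*(1/102) = (327 + 27/19) + 1/204 = 6240/19 + 1/204 = 1272979/3876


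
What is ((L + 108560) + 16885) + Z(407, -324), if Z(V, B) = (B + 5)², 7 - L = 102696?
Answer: 124517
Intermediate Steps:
L = -102689 (L = 7 - 1*102696 = 7 - 102696 = -102689)
Z(V, B) = (5 + B)²
((L + 108560) + 16885) + Z(407, -324) = ((-102689 + 108560) + 16885) + (5 - 324)² = (5871 + 16885) + (-319)² = 22756 + 101761 = 124517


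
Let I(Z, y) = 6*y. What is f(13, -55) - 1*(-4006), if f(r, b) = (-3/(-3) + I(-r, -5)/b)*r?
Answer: 44287/11 ≈ 4026.1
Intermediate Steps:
f(r, b) = r*(1 - 30/b) (f(r, b) = (-3/(-3) + (6*(-5))/b)*r = (-3*(-1/3) - 30/b)*r = (1 - 30/b)*r = r*(1 - 30/b))
f(13, -55) - 1*(-4006) = 13*(-30 - 55)/(-55) - 1*(-4006) = 13*(-1/55)*(-85) + 4006 = 221/11 + 4006 = 44287/11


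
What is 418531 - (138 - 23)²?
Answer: 405306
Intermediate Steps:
418531 - (138 - 23)² = 418531 - 1*115² = 418531 - 1*13225 = 418531 - 13225 = 405306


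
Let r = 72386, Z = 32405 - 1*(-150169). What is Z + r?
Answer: 254960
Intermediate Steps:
Z = 182574 (Z = 32405 + 150169 = 182574)
Z + r = 182574 + 72386 = 254960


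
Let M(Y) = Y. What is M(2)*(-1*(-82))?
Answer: 164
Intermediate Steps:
M(2)*(-1*(-82)) = 2*(-1*(-82)) = 2*82 = 164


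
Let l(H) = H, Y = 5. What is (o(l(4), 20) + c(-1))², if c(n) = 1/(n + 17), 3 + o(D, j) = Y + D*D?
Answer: 83521/256 ≈ 326.25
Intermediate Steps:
o(D, j) = 2 + D² (o(D, j) = -3 + (5 + D*D) = -3 + (5 + D²) = 2 + D²)
c(n) = 1/(17 + n)
(o(l(4), 20) + c(-1))² = ((2 + 4²) + 1/(17 - 1))² = ((2 + 16) + 1/16)² = (18 + 1/16)² = (289/16)² = 83521/256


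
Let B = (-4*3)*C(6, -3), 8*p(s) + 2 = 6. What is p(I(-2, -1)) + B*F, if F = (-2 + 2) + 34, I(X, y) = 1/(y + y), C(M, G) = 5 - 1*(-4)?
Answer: -7343/2 ≈ -3671.5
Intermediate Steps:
C(M, G) = 9 (C(M, G) = 5 + 4 = 9)
I(X, y) = 1/(2*y)
p(s) = ½ (p(s) = -¼ + (⅛)*6 = -¼ + ¾ = ½)
B = -108 (B = -4*3*9 = -12*9 = -108)
F = 34 (F = 0 + 34 = 34)
p(I(-2, -1)) + B*F = ½ - 108*34 = ½ - 3672 = -7343/2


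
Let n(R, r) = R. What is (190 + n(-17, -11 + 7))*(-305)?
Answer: -52765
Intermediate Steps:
(190 + n(-17, -11 + 7))*(-305) = (190 - 17)*(-305) = 173*(-305) = -52765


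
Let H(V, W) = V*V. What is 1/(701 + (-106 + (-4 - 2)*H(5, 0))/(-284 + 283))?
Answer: 1/957 ≈ 0.0010449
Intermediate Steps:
H(V, W) = V**2
1/(701 + (-106 + (-4 - 2)*H(5, 0))/(-284 + 283)) = 1/(701 + (-106 + (-4 - 2)*5**2)/(-284 + 283)) = 1/(701 + (-106 - 6*25)/(-1)) = 1/(701 + (-106 - 150)*(-1)) = 1/(701 - 256*(-1)) = 1/(701 + 256) = 1/957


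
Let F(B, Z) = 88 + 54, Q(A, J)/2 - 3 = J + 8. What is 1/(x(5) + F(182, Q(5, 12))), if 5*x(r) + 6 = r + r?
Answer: 5/714 ≈ 0.0070028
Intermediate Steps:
Q(A, J) = 22 + 2*J (Q(A, J) = 6 + 2*(J + 8) = 6 + 2*(8 + J) = 6 + (16 + 2*J) = 22 + 2*J)
x(r) = -6/5 + 2*r/5 (x(r) = -6/5 + (r + r)/5 = -6/5 + (2*r)/5 = -6/5 + 2*r/5)
F(B, Z) = 142
1/(x(5) + F(182, Q(5, 12))) = 1/((-6/5 + (2/5)*5) + 142) = 1/((-6/5 + 2) + 142) = 1/(4/5 + 142) = 1/(714/5) = 5/714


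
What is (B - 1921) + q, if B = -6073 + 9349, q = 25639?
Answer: 26994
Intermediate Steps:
B = 3276
(B - 1921) + q = (3276 - 1921) + 25639 = 1355 + 25639 = 26994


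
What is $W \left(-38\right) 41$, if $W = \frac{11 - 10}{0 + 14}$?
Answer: $- \frac{779}{7} \approx -111.29$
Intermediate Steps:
$W = \frac{1}{14}$ ($W = 1 \cdot \frac{1}{14} = \frac{1}{14} \approx 0.071429$)
$W \left(-38\right) 41 = \frac{1}{14} \left(-38\right) 41 = \left(- \frac{19}{7}\right) 41 = - \frac{779}{7}$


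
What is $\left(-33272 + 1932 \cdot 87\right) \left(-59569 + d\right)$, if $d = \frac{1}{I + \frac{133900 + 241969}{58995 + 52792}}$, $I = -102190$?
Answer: $- \frac{7056525569657481504}{878702897} \approx -8.0306 \cdot 10^{9}$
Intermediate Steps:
$d = - \frac{8599}{878702897}$ ($d = \frac{1}{-102190 + \frac{133900 + 241969}{58995 + 52792}} = \frac{1}{-102190 + \frac{375869}{111787}} = \frac{1}{-102190 + 375869 \cdot \frac{1}{111787}} = \frac{1}{-102190 + \frac{28913}{8599}} = \frac{1}{- \frac{878702897}{8599}} = - \frac{8599}{878702897} \approx -9.786 \cdot 10^{-6}$)
$\left(-33272 + 1932 \cdot 87\right) \left(-59569 + d\right) = \left(-33272 + 1932 \cdot 87\right) \left(-59569 - \frac{8599}{878702897}\right) = \left(-33272 + 168084\right) \left(- \frac{52343452879992}{878702897}\right) = 134812 \left(- \frac{52343452879992}{878702897}\right) = - \frac{7056525569657481504}{878702897}$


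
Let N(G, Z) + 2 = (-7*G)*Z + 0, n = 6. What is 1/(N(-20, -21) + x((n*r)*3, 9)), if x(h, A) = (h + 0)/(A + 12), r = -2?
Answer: -7/20606 ≈ -0.00033971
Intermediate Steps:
N(G, Z) = -2 - 7*G*Z (N(G, Z) = -2 + ((-7*G)*Z + 0) = -2 + (-7*G*Z + 0) = -2 - 7*G*Z)
x(h, A) = h/(12 + A)
1/(N(-20, -21) + x((n*r)*3, 9)) = 1/((-2 - 7*(-20)*(-21)) + ((6*(-2))*3)/(12 + 9)) = 1/((-2 - 2940) - 12*3/21) = 1/(-2942 - 36*1/21) = 1/(-2942 - 12/7) = 1/(-20606/7) = -7/20606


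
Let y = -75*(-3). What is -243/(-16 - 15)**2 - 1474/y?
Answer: -1471189/216225 ≈ -6.8040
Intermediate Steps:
y = 225
-243/(-16 - 15)**2 - 1474/y = -243/(-16 - 15)**2 - 1474/225 = -243/((-31)**2) - 1474*1/225 = -243/961 - 1474/225 = -1471189/216225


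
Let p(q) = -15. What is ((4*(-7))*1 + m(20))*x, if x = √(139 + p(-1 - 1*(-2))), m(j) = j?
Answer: -16*√31 ≈ -89.084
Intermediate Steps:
x = 2*√31 (x = √(139 - 15) = √124 = 2*√31 ≈ 11.136)
((4*(-7))*1 + m(20))*x = ((4*(-7))*1 + 20)*(2*√31) = (-28*1 + 20)*(2*√31) = (-28 + 20)*(2*√31) = -16*√31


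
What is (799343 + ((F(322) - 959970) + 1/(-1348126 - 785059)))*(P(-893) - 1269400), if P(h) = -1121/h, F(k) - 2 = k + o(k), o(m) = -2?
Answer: 20401942163020662666/100259695 ≈ 2.0349e+11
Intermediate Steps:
F(k) = k (F(k) = 2 + (k - 2) = 2 + (-2 + k) = k)
(799343 + ((F(322) - 959970) + 1/(-1348126 - 785059)))*(P(-893) - 1269400) = (799343 + ((322 - 959970) + 1/(-1348126 - 785059)))*(-1121/(-893) - 1269400) = (799343 + (-959648 + 1/(-2133185)))*(-1121*(-1/893) - 1269400) = (799343 + (-959648 - 1/2133185))*(59/47 - 1269400) = (799343 - 2047106718881/2133185)*(-59661741/47) = -341960221426/2133185*(-59661741/47) = 20401942163020662666/100259695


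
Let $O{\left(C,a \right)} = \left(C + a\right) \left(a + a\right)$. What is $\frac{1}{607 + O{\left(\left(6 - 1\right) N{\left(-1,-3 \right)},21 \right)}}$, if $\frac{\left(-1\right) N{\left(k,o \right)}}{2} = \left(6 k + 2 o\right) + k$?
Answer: $\frac{1}{6949} \approx 0.00014391$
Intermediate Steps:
$N{\left(k,o \right)} = - 14 k - 4 o$ ($N{\left(k,o \right)} = - 2 \left(\left(6 k + 2 o\right) + k\right) = - 2 \left(\left(2 o + 6 k\right) + k\right) = - 2 \left(2 o + 7 k\right) = - 14 k - 4 o$)
$O{\left(C,a \right)} = 2 a \left(C + a\right)$ ($O{\left(C,a \right)} = \left(C + a\right) 2 a = 2 a \left(C + a\right)$)
$\frac{1}{607 + O{\left(\left(6 - 1\right) N{\left(-1,-3 \right)},21 \right)}} = \frac{1}{607 + 2 \cdot 21 \left(\left(6 - 1\right) \left(\left(-14\right) \left(-1\right) - -12\right) + 21\right)} = \frac{1}{607 + 2 \cdot 21 \left(5 \left(14 + 12\right) + 21\right)} = \frac{1}{607 + 2 \cdot 21 \left(5 \cdot 26 + 21\right)} = \frac{1}{607 + 2 \cdot 21 \left(130 + 21\right)} = \frac{1}{607 + 2 \cdot 21 \cdot 151} = \frac{1}{607 + 6342} = \frac{1}{6949}$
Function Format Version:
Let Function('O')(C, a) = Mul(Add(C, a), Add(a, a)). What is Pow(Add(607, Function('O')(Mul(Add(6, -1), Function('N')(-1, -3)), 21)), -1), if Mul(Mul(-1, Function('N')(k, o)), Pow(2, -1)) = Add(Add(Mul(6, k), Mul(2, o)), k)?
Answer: Rational(1, 6949) ≈ 0.00014391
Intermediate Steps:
Function('N')(k, o) = Add(Mul(-14, k), Mul(-4, o)) (Function('N')(k, o) = Mul(-2, Add(Add(Mul(6, k), Mul(2, o)), k)) = Mul(-2, Add(Add(Mul(2, o), Mul(6, k)), k)) = Mul(-2, Add(Mul(2, o), Mul(7, k))) = Add(Mul(-14, k), Mul(-4, o)))
Function('O')(C, a) = Mul(2, a, Add(C, a)) (Function('O')(C, a) = Mul(Add(C, a), Mul(2, a)) = Mul(2, a, Add(C, a)))
Pow(Add(607, Function('O')(Mul(Add(6, -1), Function('N')(-1, -3)), 21)), -1) = Pow(Add(607, Mul(2, 21, Add(Mul(Add(6, -1), Add(Mul(-14, -1), Mul(-4, -3))), 21))), -1) = Pow(Add(607, Mul(2, 21, Add(Mul(5, Add(14, 12)), 21))), -1) = Pow(Add(607, Mul(2, 21, Add(Mul(5, 26), 21))), -1) = Pow(Add(607, Mul(2, 21, Add(130, 21))), -1) = Pow(Add(607, Mul(2, 21, 151)), -1) = Pow(Add(607, 6342), -1) = Pow(6949, -1) = Rational(1, 6949)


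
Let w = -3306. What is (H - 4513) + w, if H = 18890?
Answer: 11071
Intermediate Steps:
(H - 4513) + w = (18890 - 4513) - 3306 = 14377 - 3306 = 11071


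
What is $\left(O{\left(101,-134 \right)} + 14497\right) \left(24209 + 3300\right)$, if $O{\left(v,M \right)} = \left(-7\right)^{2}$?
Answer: $400145914$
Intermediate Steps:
$O{\left(v,M \right)} = 49$
$\left(O{\left(101,-134 \right)} + 14497\right) \left(24209 + 3300\right) = \left(49 + 14497\right) \left(24209 + 3300\right) = 14546 \cdot 27509 = 400145914$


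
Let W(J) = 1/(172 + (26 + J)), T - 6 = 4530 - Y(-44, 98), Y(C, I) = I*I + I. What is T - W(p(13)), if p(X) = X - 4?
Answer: -1069363/207 ≈ -5166.0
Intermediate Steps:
p(X) = -4 + X
Y(C, I) = I + I² (Y(C, I) = I² + I = I + I²)
T = -5166 (T = 6 + (4530 - 98*(1 + 98)) = 6 + (4530 - 98*99) = 6 + (4530 - 1*9702) = 6 + (4530 - 9702) = 6 - 5172 = -5166)
W(J) = 1/(198 + J)
T - W(p(13)) = -5166 - 1/(198 + (-4 + 13)) = -5166 - 1/(198 + 9) = -5166 - 1/207 = -1069363/207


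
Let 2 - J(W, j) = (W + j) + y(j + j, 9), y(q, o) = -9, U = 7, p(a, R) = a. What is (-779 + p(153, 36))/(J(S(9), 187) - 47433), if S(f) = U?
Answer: 313/23808 ≈ 0.013147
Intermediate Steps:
S(f) = 7
J(W, j) = 11 - W - j (J(W, j) = 2 - ((W + j) - 9) = 2 - (-9 + W + j) = 2 + (9 - W - j) = 11 - W - j)
(-779 + p(153, 36))/(J(S(9), 187) - 47433) = (-779 + 153)/((11 - 1*7 - 1*187) - 47433) = -626/((11 - 7 - 187) - 47433) = -626/(-183 - 47433) = -626/(-47616) = -626*(-1/47616) = 313/23808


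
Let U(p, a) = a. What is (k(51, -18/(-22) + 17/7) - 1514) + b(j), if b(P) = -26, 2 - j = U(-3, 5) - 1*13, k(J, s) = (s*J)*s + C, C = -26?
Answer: -6097314/5929 ≈ -1028.4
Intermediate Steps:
k(J, s) = -26 + J*s² (k(J, s) = (s*J)*s - 26 = (J*s)*s - 26 = J*s² - 26 = -26 + J*s²)
j = 10 (j = 2 - (5 - 1*13) = 2 - (5 - 13) = 2 - 1*(-8) = 2 + 8 = 10)
(k(51, -18/(-22) + 17/7) - 1514) + b(j) = ((-26 + 51*(-18/(-22) + 17/7)²) - 1514) - 26 = ((-26 + 51*(-18*(-1/22) + 17*(⅐))²) - 1514) - 26 = ((-26 + 51*(9/11 + 17/7)²) - 1514) - 26 = ((-26 + 51*(250/77)²) - 1514) - 26 = ((-26 + 51*(62500/5929)) - 1514) - 26 = ((-26 + 3187500/5929) - 1514) - 26 = (3033346/5929 - 1514) - 26 = -5943160/5929 - 26 = -6097314/5929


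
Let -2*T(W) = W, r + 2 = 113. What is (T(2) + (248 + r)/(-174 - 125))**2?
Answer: 432964/89401 ≈ 4.8429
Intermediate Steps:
r = 111 (r = -2 + 113 = 111)
T(W) = -W/2
(T(2) + (248 + r)/(-174 - 125))**2 = (-1/2*2 + (248 + 111)/(-174 - 125))**2 = (-1 + 359/(-299))**2 = (-1 + 359*(-1/299))**2 = (-1 - 359/299)**2 = (-658/299)**2 = 432964/89401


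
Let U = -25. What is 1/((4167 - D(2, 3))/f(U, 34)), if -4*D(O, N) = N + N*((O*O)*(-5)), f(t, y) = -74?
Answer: -296/16611 ≈ -0.017820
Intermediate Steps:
D(O, N) = -N/4 + 5*N*O**2/4 (D(O, N) = -(N + N*((O*O)*(-5)))/4 = -(N + N*(O**2*(-5)))/4 = -(N + N*(-5*O**2))/4 = -(N - 5*N*O**2)/4 = -N/4 + 5*N*O**2/4)
1/((4167 - D(2, 3))/f(U, 34)) = 1/((4167 - 3*(-1 + 5*2**2)/4)/(-74)) = 1/((4167 - 3*(-1 + 5*4)/4)*(-1/74)) = 1/((4167 - 3*(-1 + 20)/4)*(-1/74)) = 1/((4167 - 3*19/4)*(-1/74)) = 1/((4167 - 1*57/4)*(-1/74)) = 1/((4167 - 57/4)*(-1/74)) = 1/((16611/4)*(-1/74)) = 1/(-16611/296) = -296/16611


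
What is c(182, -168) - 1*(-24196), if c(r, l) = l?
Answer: 24028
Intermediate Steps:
c(182, -168) - 1*(-24196) = -168 - 1*(-24196) = -168 + 24196 = 24028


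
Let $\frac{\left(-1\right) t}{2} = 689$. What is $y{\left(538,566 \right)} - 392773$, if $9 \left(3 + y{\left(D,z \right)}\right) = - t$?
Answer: $- \frac{3533606}{9} \approx -3.9262 \cdot 10^{5}$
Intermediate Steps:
$t = -1378$ ($t = \left(-2\right) 689 = -1378$)
$y{\left(D,z \right)} = \frac{1351}{9}$ ($y{\left(D,z \right)} = -3 + \frac{\left(-1\right) \left(-1378\right)}{9} = -3 + \frac{1}{9} \cdot 1378 = -3 + \frac{1378}{9} = \frac{1351}{9}$)
$y{\left(538,566 \right)} - 392773 = \frac{1351}{9} - 392773 = - \frac{3533606}{9}$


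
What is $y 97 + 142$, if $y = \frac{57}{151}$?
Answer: $\frac{26971}{151} \approx 178.62$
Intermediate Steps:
$y = \frac{57}{151}$ ($y = 57 \cdot \frac{1}{151} = \frac{57}{151} \approx 0.37748$)
$y 97 + 142 = \frac{57}{151} \cdot 97 + 142 = \frac{5529}{151} + 142 = \frac{26971}{151}$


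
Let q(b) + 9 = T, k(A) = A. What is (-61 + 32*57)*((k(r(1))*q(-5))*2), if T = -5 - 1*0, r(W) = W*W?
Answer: -49364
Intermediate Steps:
r(W) = W²
T = -5 (T = -5 + 0 = -5)
q(b) = -14 (q(b) = -9 - 5 = -14)
(-61 + 32*57)*((k(r(1))*q(-5))*2) = (-61 + 32*57)*((1²*(-14))*2) = (-61 + 1824)*((1*(-14))*2) = 1763*(-14*2) = 1763*(-28) = -49364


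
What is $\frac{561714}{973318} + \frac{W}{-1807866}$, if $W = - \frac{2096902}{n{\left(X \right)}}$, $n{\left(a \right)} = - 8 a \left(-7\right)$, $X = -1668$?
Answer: $\frac{1394913577496167}{2417108540279328} \approx 0.5771$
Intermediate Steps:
$n{\left(a \right)} = 56 a$
$W = \frac{1048451}{46704}$ ($W = - \frac{2096902}{56 \left(-1668\right)} = - \frac{2096902}{-93408} = \left(-2096902\right) \left(- \frac{1}{93408}\right) = \frac{1048451}{46704} \approx 22.449$)
$\frac{561714}{973318} + \frac{W}{-1807866} = \frac{561714}{973318} + \frac{1048451}{46704 \left(-1807866\right)} = 561714 \cdot \frac{1}{973318} + \frac{1048451}{46704} \left(- \frac{1}{1807866}\right) = \frac{16521}{28627} - \frac{1048451}{84434573664} = \frac{1394913577496167}{2417108540279328}$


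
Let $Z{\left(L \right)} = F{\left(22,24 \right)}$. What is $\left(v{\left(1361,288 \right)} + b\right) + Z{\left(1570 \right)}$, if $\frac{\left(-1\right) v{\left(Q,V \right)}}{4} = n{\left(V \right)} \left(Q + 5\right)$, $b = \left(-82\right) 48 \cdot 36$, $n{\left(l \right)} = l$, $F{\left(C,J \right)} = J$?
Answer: $-1715304$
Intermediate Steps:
$Z{\left(L \right)} = 24$
$b = -141696$ ($b = \left(-3936\right) 36 = -141696$)
$v{\left(Q,V \right)} = - 4 V \left(5 + Q\right)$ ($v{\left(Q,V \right)} = - 4 V \left(Q + 5\right) = - 4 V \left(5 + Q\right)$)
$\left(v{\left(1361,288 \right)} + b\right) + Z{\left(1570 \right)} = \left(\left(-4\right) 288 \left(5 + 1361\right) - 141696\right) + 24 = \left(\left(-4\right) 288 \cdot 1366 - 141696\right) + 24 = \left(-1573632 - 141696\right) + 24 = -1715328 + 24 = -1715304$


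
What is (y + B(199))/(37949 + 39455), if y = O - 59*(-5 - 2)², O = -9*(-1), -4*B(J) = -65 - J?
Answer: -704/19351 ≈ -0.036381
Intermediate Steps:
B(J) = 65/4 + J/4 (B(J) = -(-65 - J)/4 = 65/4 + J/4)
O = 9
y = -2882 (y = 9 - 59*(-5 - 2)² = 9 - 59*(-7)² = 9 - 59*49 = 9 - 2891 = -2882)
(y + B(199))/(37949 + 39455) = (-2882 + (65/4 + (¼)*199))/(37949 + 39455) = (-2882 + (65/4 + 199/4))/77404 = (-2882 + 66)*(1/77404) = -2816*1/77404 = -704/19351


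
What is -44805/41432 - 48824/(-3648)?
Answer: 3631694/295203 ≈ 12.302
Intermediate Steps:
-44805/41432 - 48824/(-3648) = -44805*1/41432 - 48824*(-1/3648) = -44805/41432 + 6103/456 = 3631694/295203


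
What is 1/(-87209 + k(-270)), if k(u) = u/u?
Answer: -1/87208 ≈ -1.1467e-5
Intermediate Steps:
k(u) = 1
1/(-87209 + k(-270)) = 1/(-87209 + 1) = 1/(-87208) = -1/87208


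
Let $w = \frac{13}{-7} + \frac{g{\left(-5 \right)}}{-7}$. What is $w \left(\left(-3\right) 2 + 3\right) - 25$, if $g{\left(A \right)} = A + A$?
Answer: $- \frac{166}{7} \approx -23.714$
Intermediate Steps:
$g{\left(A \right)} = 2 A$
$w = - \frac{3}{7}$ ($w = \frac{13}{-7} + \frac{2 \left(-5\right)}{-7} = 13 \left(- \frac{1}{7}\right) - - \frac{10}{7} = - \frac{13}{7} + \frac{10}{7} = - \frac{3}{7} \approx -0.42857$)
$w \left(\left(-3\right) 2 + 3\right) - 25 = - \frac{3 \left(\left(-3\right) 2 + 3\right)}{7} - 25 = - \frac{3 \left(-6 + 3\right)}{7} - 25 = \left(- \frac{3}{7}\right) \left(-3\right) - 25 = \frac{9}{7} - 25 = - \frac{166}{7}$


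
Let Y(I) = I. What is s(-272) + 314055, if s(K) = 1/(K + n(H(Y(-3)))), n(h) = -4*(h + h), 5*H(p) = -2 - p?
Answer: 429627235/1368 ≈ 3.1406e+5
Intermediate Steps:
H(p) = -2/5 - p/5 (H(p) = (-2 - p)/5 = -2/5 - p/5)
n(h) = -8*h
s(K) = 1/(-8/5 + K) (s(K) = 1/(K - 8*(-2/5 - 1/5*(-3))) = 1/(K - 8*(-2/5 + 3/5)) = 1/(K - 8*1/5) = 1/(K - 8/5) = 1/(-8/5 + K))
s(-272) + 314055 = 5/(-8 + 5*(-272)) + 314055 = 5/(-8 - 1360) + 314055 = 5/(-1368) + 314055 = 5*(-1/1368) + 314055 = -5/1368 + 314055 = 429627235/1368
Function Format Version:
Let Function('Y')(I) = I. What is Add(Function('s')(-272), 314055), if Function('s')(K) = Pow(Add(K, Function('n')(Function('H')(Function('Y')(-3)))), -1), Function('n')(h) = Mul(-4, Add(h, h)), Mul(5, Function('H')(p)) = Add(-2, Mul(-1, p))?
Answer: Rational(429627235, 1368) ≈ 3.1406e+5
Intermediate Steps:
Function('H')(p) = Add(Rational(-2, 5), Mul(Rational(-1, 5), p)) (Function('H')(p) = Mul(Rational(1, 5), Add(-2, Mul(-1, p))) = Add(Rational(-2, 5), Mul(Rational(-1, 5), p)))
Function('n')(h) = Mul(-8, h) (Function('n')(h) = Mul(-4, Mul(2, h)) = Mul(-8, h))
Function('s')(K) = Pow(Add(Rational(-8, 5), K), -1) (Function('s')(K) = Pow(Add(K, Mul(-8, Add(Rational(-2, 5), Mul(Rational(-1, 5), -3)))), -1) = Pow(Add(K, Mul(-8, Add(Rational(-2, 5), Rational(3, 5)))), -1) = Pow(Add(K, Mul(-8, Rational(1, 5))), -1) = Pow(Add(K, Rational(-8, 5)), -1) = Pow(Add(Rational(-8, 5), K), -1))
Add(Function('s')(-272), 314055) = Add(Mul(5, Pow(Add(-8, Mul(5, -272)), -1)), 314055) = Add(Mul(5, Pow(Add(-8, -1360), -1)), 314055) = Add(Mul(5, Pow(-1368, -1)), 314055) = Add(Mul(5, Rational(-1, 1368)), 314055) = Add(Rational(-5, 1368), 314055) = Rational(429627235, 1368)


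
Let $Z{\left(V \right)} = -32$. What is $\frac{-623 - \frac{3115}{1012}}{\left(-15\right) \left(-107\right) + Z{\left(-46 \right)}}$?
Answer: $- \frac{633591}{1591876} \approx -0.39802$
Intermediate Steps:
$\frac{-623 - \frac{3115}{1012}}{\left(-15\right) \left(-107\right) + Z{\left(-46 \right)}} = \frac{-623 - \frac{3115}{1012}}{\left(-15\right) \left(-107\right) - 32} = \frac{-623 - \frac{3115}{1012}}{1605 - 32} = \frac{-623 - \frac{3115}{1012}}{1573} = \left(- \frac{633591}{1012}\right) \frac{1}{1573} = - \frac{633591}{1591876}$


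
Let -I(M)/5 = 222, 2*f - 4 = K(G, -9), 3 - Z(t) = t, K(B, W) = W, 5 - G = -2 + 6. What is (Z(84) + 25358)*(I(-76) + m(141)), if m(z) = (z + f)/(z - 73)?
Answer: -3808814191/136 ≈ -2.8006e+7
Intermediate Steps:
G = 1 (G = 5 - (-2 + 6) = 5 - 1*4 = 5 - 4 = 1)
Z(t) = 3 - t
f = -5/2 (f = 2 + (1/2)*(-9) = 2 - 9/2 = -5/2 ≈ -2.5000)
I(M) = -1110 (I(M) = -5*222 = -1110)
m(z) = (-5/2 + z)/(-73 + z) (m(z) = (z - 5/2)/(z - 73) = (-5/2 + z)/(-73 + z))
(Z(84) + 25358)*(I(-76) + m(141)) = ((3 - 1*84) + 25358)*(-1110 + (-5/2 + 141)/(-73 + 141)) = ((3 - 84) + 25358)*(-1110 + (277/2)/68) = (-81 + 25358)*(-1110 + (1/68)*(277/2)) = 25277*(-1110 + 277/136) = 25277*(-150683/136) = -3808814191/136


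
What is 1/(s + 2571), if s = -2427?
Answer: 1/144 ≈ 0.0069444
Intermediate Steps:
1/(s + 2571) = 1/(-2427 + 2571) = 1/144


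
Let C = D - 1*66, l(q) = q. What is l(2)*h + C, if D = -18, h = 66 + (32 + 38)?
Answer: 188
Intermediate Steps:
h = 136 (h = 66 + 70 = 136)
C = -84 (C = -18 - 1*66 = -18 - 66 = -84)
l(2)*h + C = 2*136 - 84 = 272 - 84 = 188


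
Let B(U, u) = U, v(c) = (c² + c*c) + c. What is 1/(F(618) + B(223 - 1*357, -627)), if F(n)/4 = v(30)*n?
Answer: 1/4523626 ≈ 2.2106e-7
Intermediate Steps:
v(c) = c + 2*c² (v(c) = (c² + c²) + c = 2*c² + c = c + 2*c²)
F(n) = 7320*n (F(n) = 4*((30*(1 + 2*30))*n) = 4*((30*(1 + 60))*n) = 4*((30*61)*n) = 4*(1830*n) = 7320*n)
1/(F(618) + B(223 - 1*357, -627)) = 1/(7320*618 + (223 - 1*357)) = 1/(4523760 + (223 - 357)) = 1/(4523760 - 134) = 1/4523626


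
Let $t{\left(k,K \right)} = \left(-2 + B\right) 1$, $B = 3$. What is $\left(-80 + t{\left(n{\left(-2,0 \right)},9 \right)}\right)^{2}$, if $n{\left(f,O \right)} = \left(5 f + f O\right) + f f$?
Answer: $6241$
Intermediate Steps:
$n{\left(f,O \right)} = f^{2} + 5 f + O f$ ($n{\left(f,O \right)} = \left(5 f + O f\right) + f^{2} = f^{2} + 5 f + O f$)
$t{\left(k,K \right)} = 1$ ($t{\left(k,K \right)} = \left(-2 + 3\right) 1 = 1 \cdot 1 = 1$)
$\left(-80 + t{\left(n{\left(-2,0 \right)},9 \right)}\right)^{2} = \left(-80 + 1\right)^{2} = \left(-79\right)^{2} = 6241$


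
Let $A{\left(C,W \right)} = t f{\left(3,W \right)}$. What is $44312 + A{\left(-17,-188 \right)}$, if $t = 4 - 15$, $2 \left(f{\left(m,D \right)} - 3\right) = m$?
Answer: $\frac{88525}{2} \approx 44263.0$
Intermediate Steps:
$f{\left(m,D \right)} = 3 + \frac{m}{2}$
$t = -11$
$A{\left(C,W \right)} = - \frac{99}{2}$ ($A{\left(C,W \right)} = - 11 \left(3 + \frac{1}{2} \cdot 3\right) = - 11 \left(3 + \frac{3}{2}\right) = \left(-11\right) \frac{9}{2} = - \frac{99}{2}$)
$44312 + A{\left(-17,-188 \right)} = 44312 - \frac{99}{2} = \frac{88525}{2}$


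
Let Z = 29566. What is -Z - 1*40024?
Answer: -69590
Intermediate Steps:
-Z - 1*40024 = -1*29566 - 1*40024 = -29566 - 40024 = -69590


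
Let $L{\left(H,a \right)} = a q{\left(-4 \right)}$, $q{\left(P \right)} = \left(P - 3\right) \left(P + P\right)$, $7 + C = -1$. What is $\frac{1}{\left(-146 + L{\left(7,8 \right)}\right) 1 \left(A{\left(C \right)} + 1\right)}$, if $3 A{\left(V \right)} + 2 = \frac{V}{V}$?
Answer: $\frac{3}{604} \approx 0.0049669$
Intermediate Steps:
$C = -8$ ($C = -7 - 1 = -8$)
$q{\left(P \right)} = 2 P \left(-3 + P\right)$ ($q{\left(P \right)} = \left(-3 + P\right) 2 P = 2 P \left(-3 + P\right)$)
$A{\left(V \right)} = - \frac{1}{3}$ ($A{\left(V \right)} = - \frac{2}{3} + \frac{V \frac{1}{V}}{3} = - \frac{2}{3} + \frac{1}{3} \cdot 1 = - \frac{2}{3} + \frac{1}{3} = - \frac{1}{3}$)
$L{\left(H,a \right)} = 56 a$ ($L{\left(H,a \right)} = a 2 \left(-4\right) \left(-3 - 4\right) = a 2 \left(-4\right) \left(-7\right) = a 56 = 56 a$)
$\frac{1}{\left(-146 + L{\left(7,8 \right)}\right) 1 \left(A{\left(C \right)} + 1\right)} = \frac{1}{\left(-146 + 56 \cdot 8\right) 1 \left(- \frac{1}{3} + 1\right)} = \frac{1}{\left(-146 + 448\right) 1 \cdot \frac{2}{3}} = \frac{1}{302 \cdot \frac{2}{3}} = \frac{1}{\frac{604}{3}} = \frac{3}{604}$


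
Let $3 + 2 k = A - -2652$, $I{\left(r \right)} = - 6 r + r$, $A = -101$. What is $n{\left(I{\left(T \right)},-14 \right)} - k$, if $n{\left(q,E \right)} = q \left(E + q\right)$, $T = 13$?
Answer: $3861$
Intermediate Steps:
$I{\left(r \right)} = - 5 r$
$k = 1274$ ($k = - \frac{3}{2} + \frac{-101 - -2652}{2} = - \frac{3}{2} + \frac{-101 + 2652}{2} = - \frac{3}{2} + \frac{1}{2} \cdot 2551 = - \frac{3}{2} + \frac{2551}{2} = 1274$)
$n{\left(I{\left(T \right)},-14 \right)} - k = \left(-5\right) 13 \left(-14 - 65\right) - 1274 = - 65 \left(-14 - 65\right) - 1274 = \left(-65\right) \left(-79\right) - 1274 = 5135 - 1274 = 3861$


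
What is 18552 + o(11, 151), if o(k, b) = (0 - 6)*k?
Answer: 18486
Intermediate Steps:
o(k, b) = -6*k
18552 + o(11, 151) = 18552 - 6*11 = 18552 - 66 = 18486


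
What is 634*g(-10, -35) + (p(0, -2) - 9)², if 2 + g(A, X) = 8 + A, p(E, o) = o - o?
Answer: -2455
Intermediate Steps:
p(E, o) = 0
g(A, X) = 6 + A (g(A, X) = -2 + (8 + A) = 6 + A)
634*g(-10, -35) + (p(0, -2) - 9)² = 634*(6 - 10) + (0 - 9)² = 634*(-4) + (-9)² = -2536 + 81 = -2455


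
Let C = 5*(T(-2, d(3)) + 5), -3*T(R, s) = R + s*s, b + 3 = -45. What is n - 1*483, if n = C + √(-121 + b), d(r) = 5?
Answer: -1489/3 + 13*I ≈ -496.33 + 13.0*I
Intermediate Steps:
b = -48 (b = -3 - 45 = -48)
T(R, s) = -R/3 - s²/3 (T(R, s) = -(R + s*s)/3 = -(R + s²)/3 = -R/3 - s²/3)
C = -40/3 (C = 5*((-⅓*(-2) - ⅓*5²) + 5) = 5*((⅔ - ⅓*25) + 5) = 5*((⅔ - 25/3) + 5) = 5*(-23/3 + 5) = 5*(-8/3) = -40/3 ≈ -13.333)
n = -40/3 + 13*I (n = -40/3 + √(-121 - 48) = -40/3 + √(-169) = -40/3 + 13*I ≈ -13.333 + 13.0*I)
n - 1*483 = (-40/3 + 13*I) - 1*483 = (-40/3 + 13*I) - 483 = -1489/3 + 13*I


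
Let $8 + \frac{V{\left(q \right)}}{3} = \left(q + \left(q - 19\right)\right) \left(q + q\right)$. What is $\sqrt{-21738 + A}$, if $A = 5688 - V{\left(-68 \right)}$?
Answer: $i \sqrt{79266} \approx 281.54 i$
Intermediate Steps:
$V{\left(q \right)} = -24 + 6 q \left(-19 + 2 q\right)$ ($V{\left(q \right)} = -24 + 3 \left(q + \left(q - 19\right)\right) \left(q + q\right) = -24 + 3 \left(q + \left(q - 19\right)\right) 2 q = -24 + 3 \left(q + \left(-19 + q\right)\right) 2 q = -24 + 3 \left(-19 + 2 q\right) 2 q = -24 + 3 \cdot 2 q \left(-19 + 2 q\right) = -24 + 6 q \left(-19 + 2 q\right)$)
$A = -57528$ ($A = 5688 - \left(-24 - -7752 + 12 \left(-68\right)^{2}\right) = 5688 - \left(-24 + 7752 + 12 \cdot 4624\right) = 5688 - \left(-24 + 7752 + 55488\right) = 5688 - 63216 = -57528$)
$\sqrt{-21738 + A} = \sqrt{-21738 - 57528} = \sqrt{-79266} = i \sqrt{79266}$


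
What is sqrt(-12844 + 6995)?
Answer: I*sqrt(5849) ≈ 76.479*I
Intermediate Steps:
sqrt(-12844 + 6995) = sqrt(-5849) = I*sqrt(5849)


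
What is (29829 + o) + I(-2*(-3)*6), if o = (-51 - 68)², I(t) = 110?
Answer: 44100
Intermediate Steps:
o = 14161 (o = (-119)² = 14161)
(29829 + o) + I(-2*(-3)*6) = (29829 + 14161) + 110 = 43990 + 110 = 44100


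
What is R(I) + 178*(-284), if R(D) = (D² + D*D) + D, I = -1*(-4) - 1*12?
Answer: -50432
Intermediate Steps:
I = -8 (I = 4 - 12 = -8)
R(D) = D + 2*D² (R(D) = (D² + D²) + D = 2*D² + D = D + 2*D²)
R(I) + 178*(-284) = -8*(1 + 2*(-8)) + 178*(-284) = -8*(1 - 16) - 50552 = -8*(-15) - 50552 = 120 - 50552 = -50432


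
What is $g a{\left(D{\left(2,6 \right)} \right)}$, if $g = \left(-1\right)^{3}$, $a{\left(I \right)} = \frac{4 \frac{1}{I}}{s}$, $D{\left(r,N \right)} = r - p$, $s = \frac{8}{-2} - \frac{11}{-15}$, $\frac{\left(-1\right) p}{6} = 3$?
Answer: $\frac{3}{49} \approx 0.061224$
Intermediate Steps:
$p = -18$ ($p = \left(-6\right) 3 = -18$)
$s = - \frac{49}{15}$ ($s = 8 \left(- \frac{1}{2}\right) - - \frac{11}{15} = -4 + \frac{11}{15} = - \frac{49}{15} \approx -3.2667$)
$D{\left(r,N \right)} = 18 + r$ ($D{\left(r,N \right)} = r - -18 = r + 18 = 18 + r$)
$a{\left(I \right)} = - \frac{60}{49 I}$ ($a{\left(I \right)} = \frac{4 \frac{1}{I}}{- \frac{49}{15}} = \frac{4}{I} \left(- \frac{15}{49}\right) = - \frac{60}{49 I}$)
$g = -1$
$g a{\left(D{\left(2,6 \right)} \right)} = - \frac{-60}{49 \left(18 + 2\right)} = - \frac{-60}{49 \cdot 20} = \left(-1\right) \left(- \frac{3}{49}\right) = \frac{3}{49}$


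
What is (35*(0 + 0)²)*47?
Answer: 0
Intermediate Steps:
(35*(0 + 0)²)*47 = (35*0²)*47 = (35*0)*47 = 0*47 = 0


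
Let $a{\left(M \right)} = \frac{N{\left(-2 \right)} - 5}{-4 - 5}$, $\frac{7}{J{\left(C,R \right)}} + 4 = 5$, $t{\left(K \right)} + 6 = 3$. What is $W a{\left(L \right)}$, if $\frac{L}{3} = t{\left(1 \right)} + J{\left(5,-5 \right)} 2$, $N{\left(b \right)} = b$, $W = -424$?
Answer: $- \frac{2968}{9} \approx -329.78$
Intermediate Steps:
$t{\left(K \right)} = -3$ ($t{\left(K \right)} = -6 + 3 = -3$)
$J{\left(C,R \right)} = 7$ ($J{\left(C,R \right)} = \frac{7}{-4 + 5} = \frac{7}{1} = 7 \cdot 1 = 7$)
$L = 33$ ($L = 3 \left(-3 + 7 \cdot 2\right) = 3 \left(-3 + 14\right) = 3 \cdot 11 = 33$)
$a{\left(M \right)} = \frac{7}{9}$ ($a{\left(M \right)} = \frac{-2 - 5}{-4 - 5} = - \frac{7}{-9} = \left(-7\right) \left(- \frac{1}{9}\right) = \frac{7}{9}$)
$W a{\left(L \right)} = \left(-424\right) \frac{7}{9} = - \frac{2968}{9}$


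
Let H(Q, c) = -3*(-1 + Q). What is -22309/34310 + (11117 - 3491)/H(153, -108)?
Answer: -22651747/1303780 ≈ -17.374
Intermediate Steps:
H(Q, c) = 3 - 3*Q
-22309/34310 + (11117 - 3491)/H(153, -108) = -22309/34310 + (11117 - 3491)/(3 - 3*153) = -22309*1/34310 + 7626/(3 - 459) = -22309/34310 + 7626/(-456) = -22309/34310 + 7626*(-1/456) = -22309/34310 - 1271/76 = -22651747/1303780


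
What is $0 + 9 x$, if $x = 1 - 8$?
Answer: $-63$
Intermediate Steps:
$x = -7$ ($x = 1 - 8 = -7$)
$0 + 9 x = 0 + 9 \left(-7\right) = 0 - 63 = -63$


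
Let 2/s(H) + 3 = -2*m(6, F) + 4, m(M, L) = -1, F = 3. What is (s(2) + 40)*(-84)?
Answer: -3416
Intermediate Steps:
s(H) = ⅔ (s(H) = 2/(-3 + (-2*(-1) + 4)) = 2/(-3 + (2 + 4)) = 2/(-3 + 6) = 2/3 = 2*(⅓) = ⅔)
(s(2) + 40)*(-84) = (⅔ + 40)*(-84) = (122/3)*(-84) = -3416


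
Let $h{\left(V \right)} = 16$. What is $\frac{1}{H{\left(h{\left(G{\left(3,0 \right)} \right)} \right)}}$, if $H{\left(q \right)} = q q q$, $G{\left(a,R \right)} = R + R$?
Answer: $\frac{1}{4096} \approx 0.00024414$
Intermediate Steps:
$G{\left(a,R \right)} = 2 R$
$H{\left(q \right)} = q^{3}$ ($H{\left(q \right)} = q^{2} q = q^{3}$)
$\frac{1}{H{\left(h{\left(G{\left(3,0 \right)} \right)} \right)}} = \frac{1}{16^{3}} = \frac{1}{4096}$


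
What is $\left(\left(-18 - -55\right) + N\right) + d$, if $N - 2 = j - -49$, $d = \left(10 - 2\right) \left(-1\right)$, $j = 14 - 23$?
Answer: $71$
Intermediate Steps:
$j = -9$ ($j = 14 - 23 = -9$)
$d = -8$ ($d = 8 \left(-1\right) = -8$)
$N = 42$ ($N = 2 - -40 = 2 + \left(-9 + 49\right) = 2 + 40 = 42$)
$\left(\left(-18 - -55\right) + N\right) + d = \left(\left(-18 - -55\right) + 42\right) - 8 = \left(\left(-18 + 55\right) + 42\right) - 8 = \left(37 + 42\right) - 8 = 79 - 8 = 71$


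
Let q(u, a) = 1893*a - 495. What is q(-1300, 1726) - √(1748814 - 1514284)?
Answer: 3266823 - √234530 ≈ 3.2663e+6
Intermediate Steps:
q(u, a) = -495 + 1893*a
q(-1300, 1726) - √(1748814 - 1514284) = (-495 + 1893*1726) - √(1748814 - 1514284) = (-495 + 3267318) - √234530 = 3266823 - √234530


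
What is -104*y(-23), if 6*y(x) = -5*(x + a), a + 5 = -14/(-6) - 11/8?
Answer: -42185/18 ≈ -2343.6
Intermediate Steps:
a = -97/24 (a = -5 + (-14/(-6) - 11/8) = -5 + (-14*(-⅙) - 11*⅛) = -5 + (7/3 - 11/8) = -5 + 23/24 = -97/24 ≈ -4.0417)
y(x) = 485/144 - 5*x/6 (y(x) = (-5*(x - 97/24))/6 = (-5*(-97/24 + x))/6 = (485/24 - 5*x)/6 = 485/144 - 5*x/6)
-104*y(-23) = -104*(485/144 - ⅚*(-23)) = -104*(485/144 + 115/6) = -104*3245/144 = -42185/18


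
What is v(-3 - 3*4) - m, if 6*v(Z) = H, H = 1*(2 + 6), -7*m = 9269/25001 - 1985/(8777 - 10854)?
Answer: 10314250/6773097 ≈ 1.5228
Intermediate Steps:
m = -427818/2257699 (m = -(9269/25001 - 1985/(8777 - 10854))/7 = -(9269*(1/25001) - 1985/(-2077))/7 = -(403/1087 - 1985*(-1/2077))/7 = -(403/1087 + 1985/2077)/7 = -⅐*2994726/2257699 = -427818/2257699 ≈ -0.18949)
H = 8 (H = 1*8 = 8)
v(Z) = 4/3 (v(Z) = (⅙)*8 = 4/3)
v(-3 - 3*4) - m = 4/3 - 1*(-427818/2257699) = 4/3 + 427818/2257699 = 10314250/6773097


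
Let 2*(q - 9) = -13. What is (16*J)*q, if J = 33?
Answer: 1320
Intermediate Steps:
q = 5/2 (q = 9 + (½)*(-13) = 9 - 13/2 = 5/2 ≈ 2.5000)
(16*J)*q = (16*33)*(5/2) = 528*(5/2) = 1320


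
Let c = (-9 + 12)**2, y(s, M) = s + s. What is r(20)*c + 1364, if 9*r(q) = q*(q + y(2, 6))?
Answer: 1844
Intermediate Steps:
y(s, M) = 2*s
r(q) = q*(4 + q)/9 (r(q) = (q*(q + 2*2))/9 = (q*(q + 4))/9 = (q*(4 + q))/9 = q*(4 + q)/9)
c = 9 (c = 3**2 = 9)
r(20)*c + 1364 = ((1/9)*20*(4 + 20))*9 + 1364 = ((1/9)*20*24)*9 + 1364 = (160/3)*9 + 1364 = 480 + 1364 = 1844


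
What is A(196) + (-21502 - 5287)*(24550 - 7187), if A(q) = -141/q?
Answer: -91166931913/196 ≈ -4.6514e+8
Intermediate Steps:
A(196) + (-21502 - 5287)*(24550 - 7187) = -141/196 + (-21502 - 5287)*(24550 - 7187) = -141*1/196 - 26789*17363 = -141/196 - 465137407 = -91166931913/196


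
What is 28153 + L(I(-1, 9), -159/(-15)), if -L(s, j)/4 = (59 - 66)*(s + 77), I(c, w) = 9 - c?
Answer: 30589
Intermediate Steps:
L(s, j) = 2156 + 28*s (L(s, j) = -4*(59 - 66)*(s + 77) = -(-28)*(77 + s) = -4*(-539 - 7*s) = 2156 + 28*s)
28153 + L(I(-1, 9), -159/(-15)) = 28153 + (2156 + 28*(9 - 1*(-1))) = 28153 + (2156 + 28*(9 + 1)) = 28153 + (2156 + 28*10) = 28153 + (2156 + 280) = 28153 + 2436 = 30589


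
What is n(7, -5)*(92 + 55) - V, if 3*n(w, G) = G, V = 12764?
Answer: -13009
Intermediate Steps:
n(w, G) = G/3
n(7, -5)*(92 + 55) - V = ((1/3)*(-5))*(92 + 55) - 1*12764 = -5/3*147 - 12764 = -245 - 12764 = -13009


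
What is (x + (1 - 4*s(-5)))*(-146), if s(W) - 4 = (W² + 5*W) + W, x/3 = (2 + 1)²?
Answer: -4672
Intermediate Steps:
x = 27 (x = 3*(2 + 1)² = 3*3² = 3*9 = 27)
s(W) = 4 + W² + 6*W (s(W) = 4 + ((W² + 5*W) + W) = 4 + (W² + 6*W) = 4 + W² + 6*W)
(x + (1 - 4*s(-5)))*(-146) = (27 + (1 - 4*(4 + (-5)² + 6*(-5))))*(-146) = (27 + (1 - 4*(4 + 25 - 30)))*(-146) = (27 + (1 - 4*(-1)))*(-146) = (27 + (1 + 4))*(-146) = (27 + 5)*(-146) = 32*(-146) = -4672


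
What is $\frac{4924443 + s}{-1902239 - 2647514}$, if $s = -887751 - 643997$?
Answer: $- \frac{3392695}{4549753} \approx -0.74569$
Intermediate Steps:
$s = -1531748$ ($s = -887751 - 643997 = -1531748$)
$\frac{4924443 + s}{-1902239 - 2647514} = \frac{4924443 - 1531748}{-1902239 - 2647514} = \frac{3392695}{-4549753} = 3392695 \left(- \frac{1}{4549753}\right) = - \frac{3392695}{4549753}$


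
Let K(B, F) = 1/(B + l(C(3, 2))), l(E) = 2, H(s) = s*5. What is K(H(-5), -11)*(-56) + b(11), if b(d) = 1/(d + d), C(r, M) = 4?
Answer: 1255/506 ≈ 2.4802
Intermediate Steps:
H(s) = 5*s
b(d) = 1/(2*d)
K(B, F) = 1/(2 + B) (K(B, F) = 1/(B + 2) = 1/(2 + B))
K(H(-5), -11)*(-56) + b(11) = -56/(2 + 5*(-5)) + (½)/11 = -56/(2 - 25) + (½)*(1/11) = -56/(-23) + 1/22 = -1/23*(-56) + 1/22 = 56/23 + 1/22 = 1255/506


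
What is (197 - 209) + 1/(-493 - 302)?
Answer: -9541/795 ≈ -12.001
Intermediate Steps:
(197 - 209) + 1/(-493 - 302) = -12 + 1/(-795) = -12 - 1/795 = -9541/795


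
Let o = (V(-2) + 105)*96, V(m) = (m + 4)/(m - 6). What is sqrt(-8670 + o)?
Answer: 3*sqrt(154) ≈ 37.229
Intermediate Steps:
V(m) = (4 + m)/(-6 + m)
o = 10056 (o = ((4 - 2)/(-6 - 2) + 105)*96 = (2/(-8) + 105)*96 = (-1/8*2 + 105)*96 = (-1/4 + 105)*96 = (419/4)*96 = 10056)
sqrt(-8670 + o) = sqrt(-8670 + 10056) = sqrt(1386) = 3*sqrt(154)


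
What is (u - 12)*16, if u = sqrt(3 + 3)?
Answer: -192 + 16*sqrt(6) ≈ -152.81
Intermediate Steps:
u = sqrt(6) ≈ 2.4495
(u - 12)*16 = (sqrt(6) - 12)*16 = (-12 + sqrt(6))*16 = -192 + 16*sqrt(6)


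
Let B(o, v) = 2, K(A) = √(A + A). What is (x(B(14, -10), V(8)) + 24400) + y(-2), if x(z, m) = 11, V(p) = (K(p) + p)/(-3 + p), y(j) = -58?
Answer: 24353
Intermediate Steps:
K(A) = √2*√A (K(A) = √(2*A) = √2*√A)
V(p) = (p + √2*√p)/(-3 + p) (V(p) = (√2*√p + p)/(-3 + p) = (p + √2*√p)/(-3 + p))
(x(B(14, -10), V(8)) + 24400) + y(-2) = (11 + 24400) - 58 = 24411 - 58 = 24353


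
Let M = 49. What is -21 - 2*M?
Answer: -119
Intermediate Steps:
-21 - 2*M = -21 - 2*49 = -21 - 98 = -119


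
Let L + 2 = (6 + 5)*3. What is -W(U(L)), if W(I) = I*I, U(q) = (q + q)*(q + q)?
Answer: -14776336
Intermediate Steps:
L = 31 (L = -2 + (6 + 5)*3 = -2 + 11*3 = -2 + 33 = 31)
U(q) = 4*q² (U(q) = (2*q)*(2*q) = 4*q²)
W(I) = I²
-W(U(L)) = -(4*31²)² = -(4*961)² = -1*3844² = -1*14776336 = -14776336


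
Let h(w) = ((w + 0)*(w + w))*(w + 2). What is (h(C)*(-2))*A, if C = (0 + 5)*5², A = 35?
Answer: -277812500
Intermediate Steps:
C = 125 (C = 5*25 = 125)
h(w) = 2*w²*(2 + w) (h(w) = (w*(2*w))*(2 + w) = (2*w²)*(2 + w) = 2*w²*(2 + w))
(h(C)*(-2))*A = ((2*125²*(2 + 125))*(-2))*35 = ((2*15625*127)*(-2))*35 = (3968750*(-2))*35 = -7937500*35 = -277812500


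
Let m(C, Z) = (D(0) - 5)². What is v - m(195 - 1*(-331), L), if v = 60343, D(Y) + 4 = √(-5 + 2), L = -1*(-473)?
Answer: 60265 + 18*I*√3 ≈ 60265.0 + 31.177*I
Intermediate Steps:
L = 473
D(Y) = -4 + I*√3 (D(Y) = -4 + √(-5 + 2) = -4 + √(-3) = -4 + I*√3)
m(C, Z) = (-9 + I*√3)² (m(C, Z) = ((-4 + I*√3) - 5)² = (-9 + I*√3)²)
v - m(195 - 1*(-331), L) = 60343 - (9 - I*√3)²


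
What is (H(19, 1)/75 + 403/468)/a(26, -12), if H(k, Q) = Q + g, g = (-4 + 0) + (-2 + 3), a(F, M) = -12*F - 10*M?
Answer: -751/172800 ≈ -0.0043461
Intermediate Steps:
g = -3 (g = -4 + 1 = -3)
H(k, Q) = -3 + Q (H(k, Q) = Q - 3 = -3 + Q)
(H(19, 1)/75 + 403/468)/a(26, -12) = ((-3 + 1)/75 + 403/468)/(-12*26 - 10*(-12)) = (-2*1/75 + 403*(1/468))/(-312 + 120) = (-2/75 + 31/36)/(-192) = (751/900)*(-1/192) = -751/172800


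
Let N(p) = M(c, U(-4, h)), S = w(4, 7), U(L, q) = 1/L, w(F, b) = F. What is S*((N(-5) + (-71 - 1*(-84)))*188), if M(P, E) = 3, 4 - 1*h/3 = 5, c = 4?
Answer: 12032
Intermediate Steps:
h = -3 (h = 12 - 3*5 = 12 - 15 = -3)
S = 4
N(p) = 3
S*((N(-5) + (-71 - 1*(-84)))*188) = 4*((3 + (-71 - 1*(-84)))*188) = 4*((3 + (-71 + 84))*188) = 4*((3 + 13)*188) = 4*(16*188) = 4*3008 = 12032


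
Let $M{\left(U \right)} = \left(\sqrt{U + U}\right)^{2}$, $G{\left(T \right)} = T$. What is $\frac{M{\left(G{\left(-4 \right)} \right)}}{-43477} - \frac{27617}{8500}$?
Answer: $- \frac{1200636309}{369554500} \approx -3.2489$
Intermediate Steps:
$M{\left(U \right)} = 2 U$ ($M{\left(U \right)} = \left(\sqrt{2 U}\right)^{2} = \left(\sqrt{2} \sqrt{U}\right)^{2} = 2 U$)
$\frac{M{\left(G{\left(-4 \right)} \right)}}{-43477} - \frac{27617}{8500} = \frac{2 \left(-4\right)}{-43477} - \frac{27617}{8500} = \left(-8\right) \left(- \frac{1}{43477}\right) - \frac{27617}{8500} = \frac{8}{43477} - \frac{27617}{8500} = - \frac{1200636309}{369554500}$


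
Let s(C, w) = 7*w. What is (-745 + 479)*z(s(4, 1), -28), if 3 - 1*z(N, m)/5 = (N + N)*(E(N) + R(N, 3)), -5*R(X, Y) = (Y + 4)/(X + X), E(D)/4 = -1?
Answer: -80332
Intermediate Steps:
E(D) = -4 (E(D) = 4*(-1) = -4)
R(X, Y) = -(4 + Y)/(10*X) (R(X, Y) = -(Y + 4)/(5*(X + X)) = -(4 + Y)/(5*(2*X)) = -(4 + Y)*1/(2*X)/5 = -(4 + Y)/(10*X))
z(N, m) = 15 - 10*N*(-4 - 7/(10*N)) (z(N, m) = 15 - 5*(N + N)*(-4 + (-4 - 1*3)/(10*N)) = 15 - 5*2*N*(-4 + (-4 - 3)/(10*N)) = 15 - 5*2*N*(-4 + (1/10)*(-7)/N) = 15 - 5*2*N*(-4 - 7/(10*N)) = 15 - 10*N*(-4 - 7/(10*N)))
(-745 + 479)*z(s(4, 1), -28) = (-745 + 479)*(22 + 40*(7*1)) = -266*(22 + 40*7) = -266*(22 + 280) = -266*302 = -80332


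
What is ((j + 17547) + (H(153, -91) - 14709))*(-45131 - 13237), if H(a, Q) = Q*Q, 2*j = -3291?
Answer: -552949248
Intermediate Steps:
j = -3291/2 (j = (1/2)*(-3291) = -3291/2 ≈ -1645.5)
H(a, Q) = Q**2
((j + 17547) + (H(153, -91) - 14709))*(-45131 - 13237) = ((-3291/2 + 17547) + ((-91)**2 - 14709))*(-45131 - 13237) = (31803/2 + (8281 - 14709))*(-58368) = (31803/2 - 6428)*(-58368) = (18947/2)*(-58368) = -552949248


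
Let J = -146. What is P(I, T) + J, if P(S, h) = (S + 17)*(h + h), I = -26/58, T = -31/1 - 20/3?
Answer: -40394/29 ≈ -1392.9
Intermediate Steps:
T = -113/3 (T = -31*1 - 20*⅓ = -31 - 20/3 = -113/3 ≈ -37.667)
I = -13/29 (I = -26*1/58 = -13/29 ≈ -0.44828)
P(S, h) = 2*h*(17 + S) (P(S, h) = (17 + S)*(2*h) = 2*h*(17 + S))
P(I, T) + J = 2*(-113/3)*(17 - 13/29) - 146 = 2*(-113/3)*(480/29) - 146 = -36160/29 - 146 = -40394/29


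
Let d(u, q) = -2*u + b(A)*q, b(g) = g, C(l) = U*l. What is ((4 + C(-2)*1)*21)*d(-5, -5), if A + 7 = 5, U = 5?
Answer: -2520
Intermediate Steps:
C(l) = 5*l
A = -2 (A = -7 + 5 = -2)
d(u, q) = -2*q - 2*u (d(u, q) = -2*u - 2*q = -2*q - 2*u)
((4 + C(-2)*1)*21)*d(-5, -5) = ((4 + (5*(-2))*1)*21)*(-2*(-5) - 2*(-5)) = ((4 - 10*1)*21)*(10 + 10) = ((4 - 10)*21)*20 = -6*21*20 = -126*20 = -2520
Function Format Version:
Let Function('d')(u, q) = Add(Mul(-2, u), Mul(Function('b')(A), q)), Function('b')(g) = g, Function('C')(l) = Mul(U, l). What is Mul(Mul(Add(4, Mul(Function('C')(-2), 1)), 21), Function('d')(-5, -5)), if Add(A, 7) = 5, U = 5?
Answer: -2520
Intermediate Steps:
Function('C')(l) = Mul(5, l)
A = -2 (A = Add(-7, 5) = -2)
Function('d')(u, q) = Add(Mul(-2, q), Mul(-2, u)) (Function('d')(u, q) = Add(Mul(-2, u), Mul(-2, q)) = Add(Mul(-2, q), Mul(-2, u)))
Mul(Mul(Add(4, Mul(Function('C')(-2), 1)), 21), Function('d')(-5, -5)) = Mul(Mul(Add(4, Mul(Mul(5, -2), 1)), 21), Add(Mul(-2, -5), Mul(-2, -5))) = Mul(Mul(Add(4, Mul(-10, 1)), 21), Add(10, 10)) = Mul(Mul(Add(4, -10), 21), 20) = Mul(Mul(-6, 21), 20) = Mul(-126, 20) = -2520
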